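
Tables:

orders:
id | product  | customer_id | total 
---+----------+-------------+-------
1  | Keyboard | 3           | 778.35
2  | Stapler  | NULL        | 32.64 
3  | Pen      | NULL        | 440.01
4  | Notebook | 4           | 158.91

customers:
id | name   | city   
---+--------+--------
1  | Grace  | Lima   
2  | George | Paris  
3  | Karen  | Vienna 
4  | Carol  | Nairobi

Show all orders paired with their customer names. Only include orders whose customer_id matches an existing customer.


INNER JOIN keeps only orders rows whose customer_id matches an id in customers. Walk through each order:
  - order 1 (Keyboard): customer_id=3 -> matches Karen
  - order 2 (Stapler): customer_id=NULL, no match -> dropped
  - order 3 (Pen): customer_id=NULL, no match -> dropped
  - order 4 (Notebook): customer_id=4 -> matches Carol
So 2 of 4 rows are dropped.

SQL:
SELECT a.product, b.name AS customer
FROM orders a
INNER JOIN customers b ON a.customer_id = b.id

Result:
product  | customer
---------+---------
Keyboard | Karen   
Notebook | Carol   


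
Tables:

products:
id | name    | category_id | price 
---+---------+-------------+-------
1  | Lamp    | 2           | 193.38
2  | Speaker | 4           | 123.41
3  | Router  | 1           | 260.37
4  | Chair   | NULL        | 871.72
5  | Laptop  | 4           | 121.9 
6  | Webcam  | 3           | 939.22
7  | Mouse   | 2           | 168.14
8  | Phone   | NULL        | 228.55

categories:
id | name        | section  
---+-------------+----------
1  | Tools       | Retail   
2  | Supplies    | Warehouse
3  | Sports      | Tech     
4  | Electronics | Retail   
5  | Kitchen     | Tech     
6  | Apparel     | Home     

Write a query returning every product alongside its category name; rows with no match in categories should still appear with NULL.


LEFT JOIN keeps every row from products (the left table); where category_id has no match in categories, the category columns become NULL. Walk through each product:
  - product 1 (Lamp): category_id=2 -> matches Supplies
  - product 2 (Speaker): category_id=4 -> matches Electronics
  - product 3 (Router): category_id=1 -> matches Tools
  - product 4 (Chair): category_id=NULL, no match -> kept with NULL
  - product 5 (Laptop): category_id=4 -> matches Electronics
  - product 6 (Webcam): category_id=3 -> matches Sports
  - product 7 (Mouse): category_id=2 -> matches Supplies
  - product 8 (Phone): category_id=NULL, no match -> kept with NULL
All 8 rows appear; 2 have NULL category.

SQL:
SELECT a.name, b.name AS category
FROM products a
LEFT JOIN categories b ON a.category_id = b.id

Result:
name    | category   
--------+------------
Lamp    | Supplies   
Speaker | Electronics
Router  | Tools      
Chair   | NULL       
Laptop  | Electronics
Webcam  | Sports     
Mouse   | Supplies   
Phone   | NULL       


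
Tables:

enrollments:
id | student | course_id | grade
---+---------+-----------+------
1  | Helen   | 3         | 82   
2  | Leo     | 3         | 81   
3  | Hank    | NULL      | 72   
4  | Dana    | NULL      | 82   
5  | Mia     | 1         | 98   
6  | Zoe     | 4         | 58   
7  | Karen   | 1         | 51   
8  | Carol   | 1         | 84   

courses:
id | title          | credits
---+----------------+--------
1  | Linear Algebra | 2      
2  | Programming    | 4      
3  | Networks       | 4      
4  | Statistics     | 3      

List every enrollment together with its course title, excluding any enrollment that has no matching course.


INNER JOIN keeps only enrollments rows whose course_id matches an id in courses. Walk through each enrollment:
  - enrollment 1 (Helen): course_id=3 -> matches Networks
  - enrollment 2 (Leo): course_id=3 -> matches Networks
  - enrollment 3 (Hank): course_id=NULL, no match -> dropped
  - enrollment 4 (Dana): course_id=NULL, no match -> dropped
  - enrollment 5 (Mia): course_id=1 -> matches Linear Algebra
  - enrollment 6 (Zoe): course_id=4 -> matches Statistics
  - enrollment 7 (Karen): course_id=1 -> matches Linear Algebra
  - enrollment 8 (Carol): course_id=1 -> matches Linear Algebra
So 2 of 8 rows are dropped.

SQL:
SELECT a.student, b.title AS course
FROM enrollments a
INNER JOIN courses b ON a.course_id = b.id

Result:
student | course        
--------+---------------
Helen   | Networks      
Leo     | Networks      
Mia     | Linear Algebra
Zoe     | Statistics    
Karen   | Linear Algebra
Carol   | Linear Algebra


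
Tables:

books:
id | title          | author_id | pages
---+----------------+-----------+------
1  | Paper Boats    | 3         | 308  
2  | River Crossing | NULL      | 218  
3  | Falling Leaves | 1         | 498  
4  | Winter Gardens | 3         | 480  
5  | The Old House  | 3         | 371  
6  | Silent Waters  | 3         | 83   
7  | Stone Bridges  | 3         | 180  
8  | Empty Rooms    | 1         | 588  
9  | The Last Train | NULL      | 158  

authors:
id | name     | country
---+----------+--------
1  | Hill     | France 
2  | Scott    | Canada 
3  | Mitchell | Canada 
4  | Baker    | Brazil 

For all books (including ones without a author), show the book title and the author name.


LEFT JOIN keeps every row from books (the left table); where author_id has no match in authors, the author columns become NULL. Walk through each book:
  - book 1 (Paper Boats): author_id=3 -> matches Mitchell
  - book 2 (River Crossing): author_id=NULL, no match -> kept with NULL
  - book 3 (Falling Leaves): author_id=1 -> matches Hill
  - book 4 (Winter Gardens): author_id=3 -> matches Mitchell
  - book 5 (The Old House): author_id=3 -> matches Mitchell
  - book 6 (Silent Waters): author_id=3 -> matches Mitchell
  - book 7 (Stone Bridges): author_id=3 -> matches Mitchell
  - book 8 (Empty Rooms): author_id=1 -> matches Hill
  - book 9 (The Last Train): author_id=NULL, no match -> kept with NULL
All 9 rows appear; 2 have NULL author.

SQL:
SELECT a.title, b.name AS author
FROM books a
LEFT JOIN authors b ON a.author_id = b.id

Result:
title          | author  
---------------+---------
Paper Boats    | Mitchell
River Crossing | NULL    
Falling Leaves | Hill    
Winter Gardens | Mitchell
The Old House  | Mitchell
Silent Waters  | Mitchell
Stone Bridges  | Mitchell
Empty Rooms    | Hill    
The Last Train | NULL    


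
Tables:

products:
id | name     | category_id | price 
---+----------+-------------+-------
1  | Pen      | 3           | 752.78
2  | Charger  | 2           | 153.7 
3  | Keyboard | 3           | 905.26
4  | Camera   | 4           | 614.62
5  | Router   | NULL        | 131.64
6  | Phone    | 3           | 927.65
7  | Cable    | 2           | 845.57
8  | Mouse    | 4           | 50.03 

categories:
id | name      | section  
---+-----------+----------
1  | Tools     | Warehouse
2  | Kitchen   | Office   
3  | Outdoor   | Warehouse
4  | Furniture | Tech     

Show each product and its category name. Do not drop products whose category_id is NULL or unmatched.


LEFT JOIN keeps every row from products (the left table); where category_id has no match in categories, the category columns become NULL. Walk through each product:
  - product 1 (Pen): category_id=3 -> matches Outdoor
  - product 2 (Charger): category_id=2 -> matches Kitchen
  - product 3 (Keyboard): category_id=3 -> matches Outdoor
  - product 4 (Camera): category_id=4 -> matches Furniture
  - product 5 (Router): category_id=NULL, no match -> kept with NULL
  - product 6 (Phone): category_id=3 -> matches Outdoor
  - product 7 (Cable): category_id=2 -> matches Kitchen
  - product 8 (Mouse): category_id=4 -> matches Furniture
All 8 rows appear; 1 has NULL category.

SQL:
SELECT a.name, b.name AS category
FROM products a
LEFT JOIN categories b ON a.category_id = b.id

Result:
name     | category 
---------+----------
Pen      | Outdoor  
Charger  | Kitchen  
Keyboard | Outdoor  
Camera   | Furniture
Router   | NULL     
Phone    | Outdoor  
Cable    | Kitchen  
Mouse    | Furniture


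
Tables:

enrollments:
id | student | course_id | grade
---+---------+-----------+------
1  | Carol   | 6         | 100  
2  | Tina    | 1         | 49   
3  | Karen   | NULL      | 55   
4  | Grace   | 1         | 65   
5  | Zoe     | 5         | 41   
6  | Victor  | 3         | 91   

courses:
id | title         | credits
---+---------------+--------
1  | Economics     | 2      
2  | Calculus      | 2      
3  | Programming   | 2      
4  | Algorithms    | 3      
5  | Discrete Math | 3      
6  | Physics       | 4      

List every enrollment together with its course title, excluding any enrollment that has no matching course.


INNER JOIN keeps only enrollments rows whose course_id matches an id in courses. Walk through each enrollment:
  - enrollment 1 (Carol): course_id=6 -> matches Physics
  - enrollment 2 (Tina): course_id=1 -> matches Economics
  - enrollment 3 (Karen): course_id=NULL, no match -> dropped
  - enrollment 4 (Grace): course_id=1 -> matches Economics
  - enrollment 5 (Zoe): course_id=5 -> matches Discrete Math
  - enrollment 6 (Victor): course_id=3 -> matches Programming
So 1 of 6 rows is dropped.

SQL:
SELECT a.student, b.title AS course
FROM enrollments a
INNER JOIN courses b ON a.course_id = b.id

Result:
student | course       
--------+--------------
Carol   | Physics      
Tina    | Economics    
Grace   | Economics    
Zoe     | Discrete Math
Victor  | Programming  


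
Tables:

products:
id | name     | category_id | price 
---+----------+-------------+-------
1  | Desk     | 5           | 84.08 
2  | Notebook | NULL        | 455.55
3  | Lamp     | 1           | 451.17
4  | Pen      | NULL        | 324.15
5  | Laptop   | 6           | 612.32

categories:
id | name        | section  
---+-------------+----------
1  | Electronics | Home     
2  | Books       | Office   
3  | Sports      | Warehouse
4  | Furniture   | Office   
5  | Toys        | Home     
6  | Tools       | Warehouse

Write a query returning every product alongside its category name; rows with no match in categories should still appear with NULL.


LEFT JOIN keeps every row from products (the left table); where category_id has no match in categories, the category columns become NULL. Walk through each product:
  - product 1 (Desk): category_id=5 -> matches Toys
  - product 2 (Notebook): category_id=NULL, no match -> kept with NULL
  - product 3 (Lamp): category_id=1 -> matches Electronics
  - product 4 (Pen): category_id=NULL, no match -> kept with NULL
  - product 5 (Laptop): category_id=6 -> matches Tools
All 5 rows appear; 2 have NULL category.

SQL:
SELECT a.name, b.name AS category
FROM products a
LEFT JOIN categories b ON a.category_id = b.id

Result:
name     | category   
---------+------------
Desk     | Toys       
Notebook | NULL       
Lamp     | Electronics
Pen      | NULL       
Laptop   | Tools      


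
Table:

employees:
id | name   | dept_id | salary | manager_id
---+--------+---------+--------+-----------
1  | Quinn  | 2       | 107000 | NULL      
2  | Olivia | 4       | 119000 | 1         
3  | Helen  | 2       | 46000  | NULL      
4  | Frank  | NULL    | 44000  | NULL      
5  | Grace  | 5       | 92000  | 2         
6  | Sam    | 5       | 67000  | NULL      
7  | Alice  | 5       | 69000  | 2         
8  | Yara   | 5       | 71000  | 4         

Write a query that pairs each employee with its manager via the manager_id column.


This is a self-join: employees is joined to a second copy of itself, matching each row's manager_id to another row's id. Use LEFT JOIN so rows with manager_id=NULL are kept.
  - employee 1 (Quinn): manager_id=NULL -> NULL
  - employee 2 (Olivia): manager_id=1 -> Quinn
  - employee 3 (Helen): manager_id=NULL -> NULL
  - employee 4 (Frank): manager_id=NULL -> NULL
  - employee 5 (Grace): manager_id=2 -> Olivia
  - employee 6 (Sam): manager_id=NULL -> NULL
  - employee 7 (Alice): manager_id=2 -> Olivia
  - employee 8 (Yara): manager_id=4 -> Frank

SQL:
SELECT a.name AS item, b.name AS manager
FROM employees a
LEFT JOIN employees b ON a.manager_id = b.id

Result:
item   | manager
-------+--------
Quinn  | NULL   
Olivia | Quinn  
Helen  | NULL   
Frank  | NULL   
Grace  | Olivia 
Sam    | NULL   
Alice  | Olivia 
Yara   | Frank  


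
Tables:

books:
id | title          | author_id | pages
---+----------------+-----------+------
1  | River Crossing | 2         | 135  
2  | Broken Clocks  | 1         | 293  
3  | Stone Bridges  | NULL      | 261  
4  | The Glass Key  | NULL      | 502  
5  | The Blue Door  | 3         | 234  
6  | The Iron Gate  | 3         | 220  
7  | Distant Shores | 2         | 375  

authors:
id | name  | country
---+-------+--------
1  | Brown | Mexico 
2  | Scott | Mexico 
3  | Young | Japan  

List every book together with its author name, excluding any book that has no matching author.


INNER JOIN keeps only books rows whose author_id matches an id in authors. Walk through each book:
  - book 1 (River Crossing): author_id=2 -> matches Scott
  - book 2 (Broken Clocks): author_id=1 -> matches Brown
  - book 3 (Stone Bridges): author_id=NULL, no match -> dropped
  - book 4 (The Glass Key): author_id=NULL, no match -> dropped
  - book 5 (The Blue Door): author_id=3 -> matches Young
  - book 6 (The Iron Gate): author_id=3 -> matches Young
  - book 7 (Distant Shores): author_id=2 -> matches Scott
So 2 of 7 rows are dropped.

SQL:
SELECT a.title, b.name AS author
FROM books a
INNER JOIN authors b ON a.author_id = b.id

Result:
title          | author
---------------+-------
River Crossing | Scott 
Broken Clocks  | Brown 
The Blue Door  | Young 
The Iron Gate  | Young 
Distant Shores | Scott 


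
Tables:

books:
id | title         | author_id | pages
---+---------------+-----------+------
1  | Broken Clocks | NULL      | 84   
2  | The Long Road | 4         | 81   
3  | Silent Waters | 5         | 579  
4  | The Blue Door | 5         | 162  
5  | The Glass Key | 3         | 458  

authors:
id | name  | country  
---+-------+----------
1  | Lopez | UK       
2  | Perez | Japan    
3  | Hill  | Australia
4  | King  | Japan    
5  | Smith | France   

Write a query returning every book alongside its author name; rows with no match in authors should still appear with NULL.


LEFT JOIN keeps every row from books (the left table); where author_id has no match in authors, the author columns become NULL. Walk through each book:
  - book 1 (Broken Clocks): author_id=NULL, no match -> kept with NULL
  - book 2 (The Long Road): author_id=4 -> matches King
  - book 3 (Silent Waters): author_id=5 -> matches Smith
  - book 4 (The Blue Door): author_id=5 -> matches Smith
  - book 5 (The Glass Key): author_id=3 -> matches Hill
All 5 rows appear; 1 has NULL author.

SQL:
SELECT a.title, b.name AS author
FROM books a
LEFT JOIN authors b ON a.author_id = b.id

Result:
title         | author
--------------+-------
Broken Clocks | NULL  
The Long Road | King  
Silent Waters | Smith 
The Blue Door | Smith 
The Glass Key | Hill  


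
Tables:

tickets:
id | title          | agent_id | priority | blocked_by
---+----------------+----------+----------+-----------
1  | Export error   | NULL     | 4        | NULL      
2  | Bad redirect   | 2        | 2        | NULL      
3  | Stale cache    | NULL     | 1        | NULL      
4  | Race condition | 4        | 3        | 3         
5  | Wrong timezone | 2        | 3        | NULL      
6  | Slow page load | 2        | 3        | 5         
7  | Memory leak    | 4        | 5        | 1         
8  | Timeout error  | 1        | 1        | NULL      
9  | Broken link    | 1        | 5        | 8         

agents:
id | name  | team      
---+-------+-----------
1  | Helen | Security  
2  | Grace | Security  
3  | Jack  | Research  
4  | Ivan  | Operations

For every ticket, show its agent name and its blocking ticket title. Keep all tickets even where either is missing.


Two LEFT JOINs from the same base table tickets: one to agents via agent_id, one to tickets itself via blocked_by. Both are LEFT so every ticket is preserved.
Match against agents:
  - ticket 1 (Export error): agent_id=NULL, no match -> kept with NULL
  - ticket 2 (Bad redirect): agent_id=2 -> matches Grace
  - ticket 3 (Stale cache): agent_id=NULL, no match -> kept with NULL
  - ticket 4 (Race condition): agent_id=4 -> matches Ivan
  - ticket 5 (Wrong timezone): agent_id=2 -> matches Grace
  - ticket 6 (Slow page load): agent_id=2 -> matches Grace
  - ticket 7 (Memory leak): agent_id=4 -> matches Ivan
  - ticket 8 (Timeout error): agent_id=1 -> matches Helen
  - ticket 9 (Broken link): agent_id=1 -> matches Helen
Match against tickets (self):
  - ticket 1 (Export error): blocked_by=NULL -> NULL
  - ticket 2 (Bad redirect): blocked_by=NULL -> NULL
  - ticket 3 (Stale cache): blocked_by=NULL -> NULL
  - ticket 4 (Race condition): blocked_by=3 -> Stale cache
  - ticket 5 (Wrong timezone): blocked_by=NULL -> NULL
  - ticket 6 (Slow page load): blocked_by=5 -> Wrong timezone
  - ticket 7 (Memory leak): blocked_by=1 -> Export error
  - ticket 8 (Timeout error): blocked_by=NULL -> NULL
  - ticket 9 (Broken link): blocked_by=8 -> Timeout error

SQL:
SELECT a.title, b.name AS agent, c.title AS blocked_by
FROM tickets a
LEFT JOIN agents b ON a.agent_id = b.id
LEFT JOIN tickets c ON a.blocked_by = c.id

Result:
title          | agent | blocked_by    
---------------+-------+---------------
Export error   | NULL  | NULL          
Bad redirect   | Grace | NULL          
Stale cache    | NULL  | NULL          
Race condition | Ivan  | Stale cache   
Wrong timezone | Grace | NULL          
Slow page load | Grace | Wrong timezone
Memory leak    | Ivan  | Export error  
Timeout error  | Helen | NULL          
Broken link    | Helen | Timeout error 


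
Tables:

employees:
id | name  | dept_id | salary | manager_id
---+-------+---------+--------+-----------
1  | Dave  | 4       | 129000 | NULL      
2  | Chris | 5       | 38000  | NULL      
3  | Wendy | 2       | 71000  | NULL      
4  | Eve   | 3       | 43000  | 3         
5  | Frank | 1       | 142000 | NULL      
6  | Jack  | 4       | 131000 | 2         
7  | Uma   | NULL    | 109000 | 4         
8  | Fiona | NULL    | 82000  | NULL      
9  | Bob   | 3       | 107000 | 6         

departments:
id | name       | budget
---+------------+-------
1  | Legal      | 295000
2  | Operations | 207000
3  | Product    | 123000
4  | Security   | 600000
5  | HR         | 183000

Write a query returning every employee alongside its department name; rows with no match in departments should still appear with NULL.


LEFT JOIN keeps every row from employees (the left table); where dept_id has no match in departments, the department columns become NULL. Walk through each employee:
  - employee 1 (Dave): dept_id=4 -> matches Security
  - employee 2 (Chris): dept_id=5 -> matches HR
  - employee 3 (Wendy): dept_id=2 -> matches Operations
  - employee 4 (Eve): dept_id=3 -> matches Product
  - employee 5 (Frank): dept_id=1 -> matches Legal
  - employee 6 (Jack): dept_id=4 -> matches Security
  - employee 7 (Uma): dept_id=NULL, no match -> kept with NULL
  - employee 8 (Fiona): dept_id=NULL, no match -> kept with NULL
  - employee 9 (Bob): dept_id=3 -> matches Product
All 9 rows appear; 2 have NULL department.

SQL:
SELECT a.name, b.name AS department
FROM employees a
LEFT JOIN departments b ON a.dept_id = b.id

Result:
name  | department
------+-----------
Dave  | Security  
Chris | HR        
Wendy | Operations
Eve   | Product   
Frank | Legal     
Jack  | Security  
Uma   | NULL      
Fiona | NULL      
Bob   | Product   


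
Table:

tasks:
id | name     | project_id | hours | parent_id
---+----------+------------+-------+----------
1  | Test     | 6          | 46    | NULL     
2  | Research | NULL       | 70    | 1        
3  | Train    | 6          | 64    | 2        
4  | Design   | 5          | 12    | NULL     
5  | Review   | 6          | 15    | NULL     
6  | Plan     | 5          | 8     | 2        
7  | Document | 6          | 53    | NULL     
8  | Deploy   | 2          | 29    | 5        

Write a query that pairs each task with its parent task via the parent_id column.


This is a self-join: tasks is joined to a second copy of itself, matching each row's parent_id to another row's id. Use LEFT JOIN so rows with parent_id=NULL are kept.
  - task 1 (Test): parent_id=NULL -> NULL
  - task 2 (Research): parent_id=1 -> Test
  - task 3 (Train): parent_id=2 -> Research
  - task 4 (Design): parent_id=NULL -> NULL
  - task 5 (Review): parent_id=NULL -> NULL
  - task 6 (Plan): parent_id=2 -> Research
  - task 7 (Document): parent_id=NULL -> NULL
  - task 8 (Deploy): parent_id=5 -> Review

SQL:
SELECT a.name AS item, b.name AS parent
FROM tasks a
LEFT JOIN tasks b ON a.parent_id = b.id

Result:
item     | parent  
---------+---------
Test     | NULL    
Research | Test    
Train    | Research
Design   | NULL    
Review   | NULL    
Plan     | Research
Document | NULL    
Deploy   | Review  


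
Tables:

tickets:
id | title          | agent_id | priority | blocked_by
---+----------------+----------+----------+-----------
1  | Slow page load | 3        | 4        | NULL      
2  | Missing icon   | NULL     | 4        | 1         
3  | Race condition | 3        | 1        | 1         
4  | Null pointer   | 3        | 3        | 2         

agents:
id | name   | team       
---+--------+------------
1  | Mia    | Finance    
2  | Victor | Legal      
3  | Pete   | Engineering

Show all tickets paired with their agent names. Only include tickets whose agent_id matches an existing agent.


INNER JOIN keeps only tickets rows whose agent_id matches an id in agents. Walk through each ticket:
  - ticket 1 (Slow page load): agent_id=3 -> matches Pete
  - ticket 2 (Missing icon): agent_id=NULL, no match -> dropped
  - ticket 3 (Race condition): agent_id=3 -> matches Pete
  - ticket 4 (Null pointer): agent_id=3 -> matches Pete
So 1 of 4 rows is dropped.

SQL:
SELECT a.title, b.name AS agent
FROM tickets a
INNER JOIN agents b ON a.agent_id = b.id

Result:
title          | agent
---------------+------
Slow page load | Pete 
Race condition | Pete 
Null pointer   | Pete 


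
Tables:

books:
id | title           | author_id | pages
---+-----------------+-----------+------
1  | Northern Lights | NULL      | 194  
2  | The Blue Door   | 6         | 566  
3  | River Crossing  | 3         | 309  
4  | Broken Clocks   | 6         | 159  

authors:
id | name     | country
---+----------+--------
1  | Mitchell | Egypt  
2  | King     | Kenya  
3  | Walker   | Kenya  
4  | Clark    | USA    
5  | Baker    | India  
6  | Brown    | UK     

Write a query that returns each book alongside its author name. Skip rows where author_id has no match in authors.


INNER JOIN keeps only books rows whose author_id matches an id in authors. Walk through each book:
  - book 1 (Northern Lights): author_id=NULL, no match -> dropped
  - book 2 (The Blue Door): author_id=6 -> matches Brown
  - book 3 (River Crossing): author_id=3 -> matches Walker
  - book 4 (Broken Clocks): author_id=6 -> matches Brown
So 1 of 4 rows is dropped.

SQL:
SELECT a.title, b.name AS author
FROM books a
INNER JOIN authors b ON a.author_id = b.id

Result:
title          | author
---------------+-------
The Blue Door  | Brown 
River Crossing | Walker
Broken Clocks  | Brown 


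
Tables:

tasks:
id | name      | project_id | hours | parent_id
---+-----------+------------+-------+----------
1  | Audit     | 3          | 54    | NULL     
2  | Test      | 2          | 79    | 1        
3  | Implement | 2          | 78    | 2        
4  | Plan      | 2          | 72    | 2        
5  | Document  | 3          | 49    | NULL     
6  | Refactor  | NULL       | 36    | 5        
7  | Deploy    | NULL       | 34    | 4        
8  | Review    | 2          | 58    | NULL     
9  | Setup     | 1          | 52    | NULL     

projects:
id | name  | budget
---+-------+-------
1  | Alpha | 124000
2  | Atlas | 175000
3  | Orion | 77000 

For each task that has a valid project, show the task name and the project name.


INNER JOIN keeps only tasks rows whose project_id matches an id in projects. Walk through each task:
  - task 1 (Audit): project_id=3 -> matches Orion
  - task 2 (Test): project_id=2 -> matches Atlas
  - task 3 (Implement): project_id=2 -> matches Atlas
  - task 4 (Plan): project_id=2 -> matches Atlas
  - task 5 (Document): project_id=3 -> matches Orion
  - task 6 (Refactor): project_id=NULL, no match -> dropped
  - task 7 (Deploy): project_id=NULL, no match -> dropped
  - task 8 (Review): project_id=2 -> matches Atlas
  - task 9 (Setup): project_id=1 -> matches Alpha
So 2 of 9 rows are dropped.

SQL:
SELECT a.name, b.name AS project
FROM tasks a
INNER JOIN projects b ON a.project_id = b.id

Result:
name      | project
----------+--------
Audit     | Orion  
Test      | Atlas  
Implement | Atlas  
Plan      | Atlas  
Document  | Orion  
Review    | Atlas  
Setup     | Alpha  


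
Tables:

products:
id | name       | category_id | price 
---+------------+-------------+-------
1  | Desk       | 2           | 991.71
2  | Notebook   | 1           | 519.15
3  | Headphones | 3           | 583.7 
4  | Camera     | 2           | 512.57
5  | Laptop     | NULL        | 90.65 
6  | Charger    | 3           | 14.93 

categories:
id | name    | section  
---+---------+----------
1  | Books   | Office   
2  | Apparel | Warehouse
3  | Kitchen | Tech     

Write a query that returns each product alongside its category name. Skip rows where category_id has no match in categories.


INNER JOIN keeps only products rows whose category_id matches an id in categories. Walk through each product:
  - product 1 (Desk): category_id=2 -> matches Apparel
  - product 2 (Notebook): category_id=1 -> matches Books
  - product 3 (Headphones): category_id=3 -> matches Kitchen
  - product 4 (Camera): category_id=2 -> matches Apparel
  - product 5 (Laptop): category_id=NULL, no match -> dropped
  - product 6 (Charger): category_id=3 -> matches Kitchen
So 1 of 6 rows is dropped.

SQL:
SELECT a.name, b.name AS category
FROM products a
INNER JOIN categories b ON a.category_id = b.id

Result:
name       | category
-----------+---------
Desk       | Apparel 
Notebook   | Books   
Headphones | Kitchen 
Camera     | Apparel 
Charger    | Kitchen 


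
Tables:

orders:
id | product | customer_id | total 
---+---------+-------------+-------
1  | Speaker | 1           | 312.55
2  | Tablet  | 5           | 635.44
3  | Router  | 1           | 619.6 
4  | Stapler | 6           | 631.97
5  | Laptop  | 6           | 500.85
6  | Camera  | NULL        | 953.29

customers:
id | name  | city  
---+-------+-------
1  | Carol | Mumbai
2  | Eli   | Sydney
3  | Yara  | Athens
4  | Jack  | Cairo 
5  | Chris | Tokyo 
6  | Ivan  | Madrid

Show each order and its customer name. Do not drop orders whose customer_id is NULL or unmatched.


LEFT JOIN keeps every row from orders (the left table); where customer_id has no match in customers, the customer columns become NULL. Walk through each order:
  - order 1 (Speaker): customer_id=1 -> matches Carol
  - order 2 (Tablet): customer_id=5 -> matches Chris
  - order 3 (Router): customer_id=1 -> matches Carol
  - order 4 (Stapler): customer_id=6 -> matches Ivan
  - order 5 (Laptop): customer_id=6 -> matches Ivan
  - order 6 (Camera): customer_id=NULL, no match -> kept with NULL
All 6 rows appear; 1 has NULL customer.

SQL:
SELECT a.product, b.name AS customer
FROM orders a
LEFT JOIN customers b ON a.customer_id = b.id

Result:
product | customer
--------+---------
Speaker | Carol   
Tablet  | Chris   
Router  | Carol   
Stapler | Ivan    
Laptop  | Ivan    
Camera  | NULL    


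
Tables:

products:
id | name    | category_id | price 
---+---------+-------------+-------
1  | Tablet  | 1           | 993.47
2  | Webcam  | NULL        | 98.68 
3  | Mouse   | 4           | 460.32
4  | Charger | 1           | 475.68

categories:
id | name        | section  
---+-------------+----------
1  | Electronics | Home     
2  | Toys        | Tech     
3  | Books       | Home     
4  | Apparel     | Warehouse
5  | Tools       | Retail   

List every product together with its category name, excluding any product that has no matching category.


INNER JOIN keeps only products rows whose category_id matches an id in categories. Walk through each product:
  - product 1 (Tablet): category_id=1 -> matches Electronics
  - product 2 (Webcam): category_id=NULL, no match -> dropped
  - product 3 (Mouse): category_id=4 -> matches Apparel
  - product 4 (Charger): category_id=1 -> matches Electronics
So 1 of 4 rows is dropped.

SQL:
SELECT a.name, b.name AS category
FROM products a
INNER JOIN categories b ON a.category_id = b.id

Result:
name    | category   
--------+------------
Tablet  | Electronics
Mouse   | Apparel    
Charger | Electronics


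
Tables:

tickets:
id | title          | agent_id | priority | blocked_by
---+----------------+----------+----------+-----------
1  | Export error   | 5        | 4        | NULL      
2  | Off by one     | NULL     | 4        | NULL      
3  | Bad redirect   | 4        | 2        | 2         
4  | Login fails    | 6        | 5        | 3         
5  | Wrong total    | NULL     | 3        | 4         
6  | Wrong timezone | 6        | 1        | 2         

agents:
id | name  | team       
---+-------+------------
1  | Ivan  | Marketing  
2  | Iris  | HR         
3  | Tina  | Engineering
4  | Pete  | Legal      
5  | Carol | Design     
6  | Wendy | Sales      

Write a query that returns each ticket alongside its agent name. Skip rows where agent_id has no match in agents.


INNER JOIN keeps only tickets rows whose agent_id matches an id in agents. Walk through each ticket:
  - ticket 1 (Export error): agent_id=5 -> matches Carol
  - ticket 2 (Off by one): agent_id=NULL, no match -> dropped
  - ticket 3 (Bad redirect): agent_id=4 -> matches Pete
  - ticket 4 (Login fails): agent_id=6 -> matches Wendy
  - ticket 5 (Wrong total): agent_id=NULL, no match -> dropped
  - ticket 6 (Wrong timezone): agent_id=6 -> matches Wendy
So 2 of 6 rows are dropped.

SQL:
SELECT a.title, b.name AS agent
FROM tickets a
INNER JOIN agents b ON a.agent_id = b.id

Result:
title          | agent
---------------+------
Export error   | Carol
Bad redirect   | Pete 
Login fails    | Wendy
Wrong timezone | Wendy


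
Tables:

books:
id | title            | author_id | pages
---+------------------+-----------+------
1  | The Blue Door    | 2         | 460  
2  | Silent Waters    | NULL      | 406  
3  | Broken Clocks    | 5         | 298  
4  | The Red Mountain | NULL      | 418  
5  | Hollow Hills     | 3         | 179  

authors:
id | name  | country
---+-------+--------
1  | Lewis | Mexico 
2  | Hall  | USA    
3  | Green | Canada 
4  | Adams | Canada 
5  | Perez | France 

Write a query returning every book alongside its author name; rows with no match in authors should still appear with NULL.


LEFT JOIN keeps every row from books (the left table); where author_id has no match in authors, the author columns become NULL. Walk through each book:
  - book 1 (The Blue Door): author_id=2 -> matches Hall
  - book 2 (Silent Waters): author_id=NULL, no match -> kept with NULL
  - book 3 (Broken Clocks): author_id=5 -> matches Perez
  - book 4 (The Red Mountain): author_id=NULL, no match -> kept with NULL
  - book 5 (Hollow Hills): author_id=3 -> matches Green
All 5 rows appear; 2 have NULL author.

SQL:
SELECT a.title, b.name AS author
FROM books a
LEFT JOIN authors b ON a.author_id = b.id

Result:
title            | author
-----------------+-------
The Blue Door    | Hall  
Silent Waters    | NULL  
Broken Clocks    | Perez 
The Red Mountain | NULL  
Hollow Hills     | Green 


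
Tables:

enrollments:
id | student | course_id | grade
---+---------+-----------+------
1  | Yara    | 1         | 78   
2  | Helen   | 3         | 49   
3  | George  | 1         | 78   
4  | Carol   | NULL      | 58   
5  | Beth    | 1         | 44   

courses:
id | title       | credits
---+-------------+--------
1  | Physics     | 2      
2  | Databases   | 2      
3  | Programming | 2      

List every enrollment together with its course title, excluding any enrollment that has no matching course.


INNER JOIN keeps only enrollments rows whose course_id matches an id in courses. Walk through each enrollment:
  - enrollment 1 (Yara): course_id=1 -> matches Physics
  - enrollment 2 (Helen): course_id=3 -> matches Programming
  - enrollment 3 (George): course_id=1 -> matches Physics
  - enrollment 4 (Carol): course_id=NULL, no match -> dropped
  - enrollment 5 (Beth): course_id=1 -> matches Physics
So 1 of 5 rows is dropped.

SQL:
SELECT a.student, b.title AS course
FROM enrollments a
INNER JOIN courses b ON a.course_id = b.id

Result:
student | course     
--------+------------
Yara    | Physics    
Helen   | Programming
George  | Physics    
Beth    | Physics    


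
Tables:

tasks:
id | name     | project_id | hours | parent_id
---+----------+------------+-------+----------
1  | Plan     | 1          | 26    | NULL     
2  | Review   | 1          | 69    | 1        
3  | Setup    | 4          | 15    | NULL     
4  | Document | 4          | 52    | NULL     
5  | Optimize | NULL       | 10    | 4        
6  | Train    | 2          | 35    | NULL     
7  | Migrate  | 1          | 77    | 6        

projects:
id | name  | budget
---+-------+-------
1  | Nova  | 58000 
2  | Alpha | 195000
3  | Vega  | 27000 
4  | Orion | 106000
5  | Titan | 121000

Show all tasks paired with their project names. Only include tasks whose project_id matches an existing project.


INNER JOIN keeps only tasks rows whose project_id matches an id in projects. Walk through each task:
  - task 1 (Plan): project_id=1 -> matches Nova
  - task 2 (Review): project_id=1 -> matches Nova
  - task 3 (Setup): project_id=4 -> matches Orion
  - task 4 (Document): project_id=4 -> matches Orion
  - task 5 (Optimize): project_id=NULL, no match -> dropped
  - task 6 (Train): project_id=2 -> matches Alpha
  - task 7 (Migrate): project_id=1 -> matches Nova
So 1 of 7 rows is dropped.

SQL:
SELECT a.name, b.name AS project
FROM tasks a
INNER JOIN projects b ON a.project_id = b.id

Result:
name     | project
---------+--------
Plan     | Nova   
Review   | Nova   
Setup    | Orion  
Document | Orion  
Train    | Alpha  
Migrate  | Nova   


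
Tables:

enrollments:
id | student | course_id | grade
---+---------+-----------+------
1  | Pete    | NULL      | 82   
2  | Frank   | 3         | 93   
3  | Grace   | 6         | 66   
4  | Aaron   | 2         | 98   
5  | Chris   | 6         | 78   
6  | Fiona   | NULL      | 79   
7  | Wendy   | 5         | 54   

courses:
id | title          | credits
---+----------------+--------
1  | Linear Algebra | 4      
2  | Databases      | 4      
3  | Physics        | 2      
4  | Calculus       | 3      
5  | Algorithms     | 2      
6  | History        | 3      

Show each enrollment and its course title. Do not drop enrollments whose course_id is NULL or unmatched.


LEFT JOIN keeps every row from enrollments (the left table); where course_id has no match in courses, the course columns become NULL. Walk through each enrollment:
  - enrollment 1 (Pete): course_id=NULL, no match -> kept with NULL
  - enrollment 2 (Frank): course_id=3 -> matches Physics
  - enrollment 3 (Grace): course_id=6 -> matches History
  - enrollment 4 (Aaron): course_id=2 -> matches Databases
  - enrollment 5 (Chris): course_id=6 -> matches History
  - enrollment 6 (Fiona): course_id=NULL, no match -> kept with NULL
  - enrollment 7 (Wendy): course_id=5 -> matches Algorithms
All 7 rows appear; 2 have NULL course.

SQL:
SELECT a.student, b.title AS course
FROM enrollments a
LEFT JOIN courses b ON a.course_id = b.id

Result:
student | course    
--------+-----------
Pete    | NULL      
Frank   | Physics   
Grace   | History   
Aaron   | Databases 
Chris   | History   
Fiona   | NULL      
Wendy   | Algorithms


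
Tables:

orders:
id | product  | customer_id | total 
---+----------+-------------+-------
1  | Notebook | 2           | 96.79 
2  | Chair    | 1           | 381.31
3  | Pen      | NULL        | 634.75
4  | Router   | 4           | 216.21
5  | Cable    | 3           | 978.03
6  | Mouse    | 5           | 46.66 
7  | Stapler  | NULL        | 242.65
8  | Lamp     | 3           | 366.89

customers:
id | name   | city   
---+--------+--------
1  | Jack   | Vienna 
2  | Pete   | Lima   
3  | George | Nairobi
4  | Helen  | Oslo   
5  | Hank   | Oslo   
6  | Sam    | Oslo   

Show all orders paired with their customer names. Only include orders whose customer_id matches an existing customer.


INNER JOIN keeps only orders rows whose customer_id matches an id in customers. Walk through each order:
  - order 1 (Notebook): customer_id=2 -> matches Pete
  - order 2 (Chair): customer_id=1 -> matches Jack
  - order 3 (Pen): customer_id=NULL, no match -> dropped
  - order 4 (Router): customer_id=4 -> matches Helen
  - order 5 (Cable): customer_id=3 -> matches George
  - order 6 (Mouse): customer_id=5 -> matches Hank
  - order 7 (Stapler): customer_id=NULL, no match -> dropped
  - order 8 (Lamp): customer_id=3 -> matches George
So 2 of 8 rows are dropped.

SQL:
SELECT a.product, b.name AS customer
FROM orders a
INNER JOIN customers b ON a.customer_id = b.id

Result:
product  | customer
---------+---------
Notebook | Pete    
Chair    | Jack    
Router   | Helen   
Cable    | George  
Mouse    | Hank    
Lamp     | George  


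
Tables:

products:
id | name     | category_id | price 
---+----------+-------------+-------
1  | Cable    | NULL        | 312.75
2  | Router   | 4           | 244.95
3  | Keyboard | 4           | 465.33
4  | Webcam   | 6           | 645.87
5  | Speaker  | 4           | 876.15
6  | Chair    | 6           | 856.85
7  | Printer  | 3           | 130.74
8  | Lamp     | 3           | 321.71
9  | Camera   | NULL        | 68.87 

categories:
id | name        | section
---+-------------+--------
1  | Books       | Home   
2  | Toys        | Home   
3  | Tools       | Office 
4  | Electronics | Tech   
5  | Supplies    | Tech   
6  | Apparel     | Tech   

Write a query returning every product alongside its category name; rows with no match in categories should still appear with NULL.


LEFT JOIN keeps every row from products (the left table); where category_id has no match in categories, the category columns become NULL. Walk through each product:
  - product 1 (Cable): category_id=NULL, no match -> kept with NULL
  - product 2 (Router): category_id=4 -> matches Electronics
  - product 3 (Keyboard): category_id=4 -> matches Electronics
  - product 4 (Webcam): category_id=6 -> matches Apparel
  - product 5 (Speaker): category_id=4 -> matches Electronics
  - product 6 (Chair): category_id=6 -> matches Apparel
  - product 7 (Printer): category_id=3 -> matches Tools
  - product 8 (Lamp): category_id=3 -> matches Tools
  - product 9 (Camera): category_id=NULL, no match -> kept with NULL
All 9 rows appear; 2 have NULL category.

SQL:
SELECT a.name, b.name AS category
FROM products a
LEFT JOIN categories b ON a.category_id = b.id

Result:
name     | category   
---------+------------
Cable    | NULL       
Router   | Electronics
Keyboard | Electronics
Webcam   | Apparel    
Speaker  | Electronics
Chair    | Apparel    
Printer  | Tools      
Lamp     | Tools      
Camera   | NULL       


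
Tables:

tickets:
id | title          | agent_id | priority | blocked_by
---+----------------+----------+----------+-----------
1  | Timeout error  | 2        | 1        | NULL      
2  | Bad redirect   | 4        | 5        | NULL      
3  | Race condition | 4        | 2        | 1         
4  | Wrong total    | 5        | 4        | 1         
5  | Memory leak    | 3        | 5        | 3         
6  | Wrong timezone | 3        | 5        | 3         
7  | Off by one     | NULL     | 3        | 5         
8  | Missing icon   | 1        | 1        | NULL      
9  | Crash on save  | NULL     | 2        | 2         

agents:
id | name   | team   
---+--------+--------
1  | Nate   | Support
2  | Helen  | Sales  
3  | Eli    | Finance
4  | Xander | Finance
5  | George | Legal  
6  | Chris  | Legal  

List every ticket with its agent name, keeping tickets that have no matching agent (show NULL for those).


LEFT JOIN keeps every row from tickets (the left table); where agent_id has no match in agents, the agent columns become NULL. Walk through each ticket:
  - ticket 1 (Timeout error): agent_id=2 -> matches Helen
  - ticket 2 (Bad redirect): agent_id=4 -> matches Xander
  - ticket 3 (Race condition): agent_id=4 -> matches Xander
  - ticket 4 (Wrong total): agent_id=5 -> matches George
  - ticket 5 (Memory leak): agent_id=3 -> matches Eli
  - ticket 6 (Wrong timezone): agent_id=3 -> matches Eli
  - ticket 7 (Off by one): agent_id=NULL, no match -> kept with NULL
  - ticket 8 (Missing icon): agent_id=1 -> matches Nate
  - ticket 9 (Crash on save): agent_id=NULL, no match -> kept with NULL
All 9 rows appear; 2 have NULL agent.

SQL:
SELECT a.title, b.name AS agent
FROM tickets a
LEFT JOIN agents b ON a.agent_id = b.id

Result:
title          | agent 
---------------+-------
Timeout error  | Helen 
Bad redirect   | Xander
Race condition | Xander
Wrong total    | George
Memory leak    | Eli   
Wrong timezone | Eli   
Off by one     | NULL  
Missing icon   | Nate  
Crash on save  | NULL  
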